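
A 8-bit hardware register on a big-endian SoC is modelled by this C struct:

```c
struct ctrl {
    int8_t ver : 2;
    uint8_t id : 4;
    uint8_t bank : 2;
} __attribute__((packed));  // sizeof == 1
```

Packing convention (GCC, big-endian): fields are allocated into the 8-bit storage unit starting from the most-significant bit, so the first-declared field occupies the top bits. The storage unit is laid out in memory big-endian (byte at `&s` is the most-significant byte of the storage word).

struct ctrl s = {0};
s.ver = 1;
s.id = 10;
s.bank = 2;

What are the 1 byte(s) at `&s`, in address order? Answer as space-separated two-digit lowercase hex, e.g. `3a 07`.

ver:2 = 1 → 0x1 << 6 → word 0x40
id:4 = 10 → 0xa << 2 → word 0x68
bank:2 = 2 → 0x2 << 0 → word 0x6a
word = 0x6a → big-endian bytes:
  [0]=0x6a

6a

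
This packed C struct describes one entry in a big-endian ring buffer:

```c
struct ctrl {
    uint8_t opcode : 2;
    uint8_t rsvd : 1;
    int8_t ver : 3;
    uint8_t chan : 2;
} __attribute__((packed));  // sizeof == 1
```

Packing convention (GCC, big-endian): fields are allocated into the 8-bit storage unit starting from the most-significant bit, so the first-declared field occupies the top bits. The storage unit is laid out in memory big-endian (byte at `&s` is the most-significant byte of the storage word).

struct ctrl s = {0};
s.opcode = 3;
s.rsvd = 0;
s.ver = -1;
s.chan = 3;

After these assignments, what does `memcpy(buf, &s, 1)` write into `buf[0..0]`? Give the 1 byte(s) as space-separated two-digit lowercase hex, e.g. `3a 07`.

df

opcode (2b) val=3 bits=0x3 at bit 6: 0xc0
rsvd (1b) val=0 bits=0x0 at bit 5: 0xc0
ver (3b) val=-1 bits=0x7 at bit 2: 0xdc
chan (2b) val=3 bits=0x3 at bit 0: 0xdf
word = 0xdf → big-endian bytes:
  [0]=0xdf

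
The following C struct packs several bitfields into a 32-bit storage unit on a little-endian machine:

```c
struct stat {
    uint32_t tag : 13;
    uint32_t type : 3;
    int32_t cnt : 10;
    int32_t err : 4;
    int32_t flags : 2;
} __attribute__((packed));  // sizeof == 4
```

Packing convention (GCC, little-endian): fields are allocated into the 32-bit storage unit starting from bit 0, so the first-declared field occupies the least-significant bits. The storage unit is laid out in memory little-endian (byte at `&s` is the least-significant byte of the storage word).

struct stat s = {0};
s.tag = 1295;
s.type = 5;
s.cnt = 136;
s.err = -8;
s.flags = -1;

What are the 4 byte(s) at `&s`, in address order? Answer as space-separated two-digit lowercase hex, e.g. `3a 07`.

0f a5 88 e0

[0+:13] tag=1295 & 0x1fff = 0x50f; word=0x0000050f
[13+:3] type=5 & 0x7 = 0x5; word=0x0000a50f
[16+:10] cnt=136 & 0x3ff = 0x88; word=0x0088a50f
[26+:4] err=-8 & 0xf = 0x8; word=0x2088a50f
[30+:2] flags=-1 & 0x3 = 0x3; word=0xe088a50f
word = 0xe088a50f → little-endian bytes:
  [0]=0x0f  [1]=0xa5  [2]=0x88  [3]=0xe0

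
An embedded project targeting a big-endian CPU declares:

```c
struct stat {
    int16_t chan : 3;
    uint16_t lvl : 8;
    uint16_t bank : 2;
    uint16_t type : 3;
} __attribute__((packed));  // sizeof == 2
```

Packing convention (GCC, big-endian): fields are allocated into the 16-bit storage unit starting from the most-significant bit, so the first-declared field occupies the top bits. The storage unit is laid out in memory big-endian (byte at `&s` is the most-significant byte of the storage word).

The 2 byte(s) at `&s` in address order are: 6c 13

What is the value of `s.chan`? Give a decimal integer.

[0]=0x6c [1]=0x13 (big-endian) → word 0x6c13
chan:3 @ bit 13 → (0x6c13>>13)&0x7 = 0x3  ←
lvl:8 @ bit 5 → (0x6c13>>5)&0xff = 0x60
bank:2 @ bit 3 → (0x6c13>>3)&0x3 = 0x2
type:3 @ bit 0 → (0x6c13>>0)&0x7 = 0x3
chan signed 3b, MSB=0: value = 3

3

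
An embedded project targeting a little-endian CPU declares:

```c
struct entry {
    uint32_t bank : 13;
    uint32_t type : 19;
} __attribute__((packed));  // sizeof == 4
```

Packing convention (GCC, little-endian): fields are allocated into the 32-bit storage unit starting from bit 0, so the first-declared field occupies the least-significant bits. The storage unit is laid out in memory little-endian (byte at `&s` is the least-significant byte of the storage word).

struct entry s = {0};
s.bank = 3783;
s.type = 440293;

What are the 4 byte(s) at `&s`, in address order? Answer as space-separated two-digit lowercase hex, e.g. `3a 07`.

c7 ae fc d6

[0+:13] bank=3783 & 0x1fff = 0xec7; word=0x00000ec7
[13+:19] type=440293 & 0x7ffff = 0x6b7e5; word=0xd6fcaec7
word = 0xd6fcaec7 → little-endian bytes:
  [0]=0xc7  [1]=0xae  [2]=0xfc  [3]=0xd6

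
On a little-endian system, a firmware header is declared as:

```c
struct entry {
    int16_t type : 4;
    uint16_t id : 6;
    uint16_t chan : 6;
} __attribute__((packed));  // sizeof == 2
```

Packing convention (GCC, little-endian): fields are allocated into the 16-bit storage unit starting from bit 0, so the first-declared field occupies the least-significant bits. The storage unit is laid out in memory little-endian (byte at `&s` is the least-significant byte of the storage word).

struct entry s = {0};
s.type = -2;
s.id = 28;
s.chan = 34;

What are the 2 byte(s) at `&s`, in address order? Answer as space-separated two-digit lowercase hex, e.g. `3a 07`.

type:4 = -2 → 0xe << 0 → word 0x000e
id:6 = 28 → 0x1c << 4 → word 0x01ce
chan:6 = 34 → 0x22 << 10 → word 0x89ce
word = 0x89ce → little-endian bytes:
  [0]=0xce  [1]=0x89

ce 89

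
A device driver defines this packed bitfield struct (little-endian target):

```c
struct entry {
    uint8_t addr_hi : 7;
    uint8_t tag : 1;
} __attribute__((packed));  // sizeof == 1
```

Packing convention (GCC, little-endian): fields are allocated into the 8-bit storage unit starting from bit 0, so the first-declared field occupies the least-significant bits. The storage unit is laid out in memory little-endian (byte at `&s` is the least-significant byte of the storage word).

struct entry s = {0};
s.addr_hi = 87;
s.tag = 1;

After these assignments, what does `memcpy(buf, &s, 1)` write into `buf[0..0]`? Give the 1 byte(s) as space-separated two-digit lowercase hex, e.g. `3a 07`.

[0+:7] addr_hi=87 & 0x7f = 0x57; word=0x57
[7+:1] tag=1 & 0x1 = 0x1; word=0xd7
word = 0xd7 → little-endian bytes:
  [0]=0xd7

d7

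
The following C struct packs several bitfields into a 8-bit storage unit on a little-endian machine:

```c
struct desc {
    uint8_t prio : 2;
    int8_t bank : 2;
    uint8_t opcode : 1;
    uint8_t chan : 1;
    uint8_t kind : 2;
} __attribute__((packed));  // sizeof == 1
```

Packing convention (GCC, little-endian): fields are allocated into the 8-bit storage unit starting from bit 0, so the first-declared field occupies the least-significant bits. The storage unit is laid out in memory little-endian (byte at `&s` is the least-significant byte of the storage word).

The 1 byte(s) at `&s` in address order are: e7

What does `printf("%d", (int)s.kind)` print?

[0]=0xe7 (little-endian) → word 0xe7
prio [0+:2] = (word>>0) & 0x3 = 3
bank [2+:2] = (word>>2) & 0x3 = 1
opcode [4+:1] = (word>>4) & 0x1 = 0
chan [5+:1] = (word>>5) & 0x1 = 1
kind [6+:2] = (word>>6) & 0x3 = 3  ←

3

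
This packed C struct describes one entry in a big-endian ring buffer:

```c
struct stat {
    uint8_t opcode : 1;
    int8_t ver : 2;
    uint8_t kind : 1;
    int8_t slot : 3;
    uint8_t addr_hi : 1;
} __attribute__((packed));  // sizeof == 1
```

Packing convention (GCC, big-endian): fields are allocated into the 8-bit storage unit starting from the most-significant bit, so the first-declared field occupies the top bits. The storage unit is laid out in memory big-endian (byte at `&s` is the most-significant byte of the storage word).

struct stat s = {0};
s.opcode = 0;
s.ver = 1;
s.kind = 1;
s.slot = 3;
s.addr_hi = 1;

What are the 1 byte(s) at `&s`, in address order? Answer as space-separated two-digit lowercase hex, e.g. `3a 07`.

37

opcode:1 = 0 → 0x0 << 7 → word 0x00
ver:2 = 1 → 0x1 << 5 → word 0x20
kind:1 = 1 → 0x1 << 4 → word 0x30
slot:3 = 3 → 0x3 << 1 → word 0x36
addr_hi:1 = 1 → 0x1 << 0 → word 0x37
word = 0x37 → big-endian bytes:
  [0]=0x37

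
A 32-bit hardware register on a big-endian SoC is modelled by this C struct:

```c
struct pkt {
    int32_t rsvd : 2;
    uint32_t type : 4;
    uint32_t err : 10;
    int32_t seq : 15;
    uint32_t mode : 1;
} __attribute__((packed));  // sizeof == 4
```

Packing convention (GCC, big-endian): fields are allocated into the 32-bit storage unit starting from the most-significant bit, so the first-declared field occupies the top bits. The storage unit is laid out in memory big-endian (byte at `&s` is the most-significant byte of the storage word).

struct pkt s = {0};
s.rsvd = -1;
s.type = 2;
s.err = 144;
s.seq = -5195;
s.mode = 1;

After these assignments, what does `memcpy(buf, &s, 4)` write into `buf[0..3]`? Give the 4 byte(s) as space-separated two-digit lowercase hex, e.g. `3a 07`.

c8 90 d7 6b

rsvd (2b) val=-1 bits=0x3 at bit 30: 0xc0000000
type (4b) val=2 bits=0x2 at bit 26: 0xc8000000
err (10b) val=144 bits=0x90 at bit 16: 0xc8900000
seq (15b) val=-5195 bits=0x6bb5 at bit 1: 0xc890d76a
mode (1b) val=1 bits=0x1 at bit 0: 0xc890d76b
word = 0xc890d76b → big-endian bytes:
  [0]=0xc8  [1]=0x90  [2]=0xd7  [3]=0x6b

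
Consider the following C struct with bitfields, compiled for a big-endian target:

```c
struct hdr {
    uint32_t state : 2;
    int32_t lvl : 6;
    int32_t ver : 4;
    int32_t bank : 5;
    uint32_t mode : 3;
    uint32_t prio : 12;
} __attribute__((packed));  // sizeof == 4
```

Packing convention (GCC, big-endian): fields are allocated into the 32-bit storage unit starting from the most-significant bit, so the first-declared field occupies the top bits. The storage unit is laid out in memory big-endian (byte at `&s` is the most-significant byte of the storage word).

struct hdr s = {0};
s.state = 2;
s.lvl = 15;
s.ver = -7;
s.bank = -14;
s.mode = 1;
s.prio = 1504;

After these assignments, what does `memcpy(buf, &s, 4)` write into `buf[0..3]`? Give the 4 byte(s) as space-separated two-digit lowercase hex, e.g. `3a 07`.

8f 99 15 e0

state:2 = 2 → 0x2 << 30 → word 0x80000000
lvl:6 = 15 → 0xf << 24 → word 0x8f000000
ver:4 = -7 → 0x9 << 20 → word 0x8f900000
bank:5 = -14 → 0x12 << 15 → word 0x8f990000
mode:3 = 1 → 0x1 << 12 → word 0x8f991000
prio:12 = 1504 → 0x5e0 << 0 → word 0x8f9915e0
word = 0x8f9915e0 → big-endian bytes:
  [0]=0x8f  [1]=0x99  [2]=0x15  [3]=0xe0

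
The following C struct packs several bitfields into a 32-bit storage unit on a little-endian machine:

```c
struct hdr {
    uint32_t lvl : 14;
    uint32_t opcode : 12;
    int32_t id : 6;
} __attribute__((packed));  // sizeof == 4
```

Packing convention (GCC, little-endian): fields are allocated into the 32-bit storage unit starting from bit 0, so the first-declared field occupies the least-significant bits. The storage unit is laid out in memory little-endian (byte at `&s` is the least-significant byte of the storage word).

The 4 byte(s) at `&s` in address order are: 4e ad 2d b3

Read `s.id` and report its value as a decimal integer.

[0]=0x4e [1]=0xad [2]=0x2d [3]=0xb3 (little-endian) → word 0xb32dad4e
lvl [0+:14] = (word>>0) & 0x3fff = 11598
opcode [14+:12] = (word>>14) & 0xfff = 3254
id [26+:6] = (word>>26) & 0x3f = 44  ←
id signed 6b, MSB=1: 44 - 64 = -20

-20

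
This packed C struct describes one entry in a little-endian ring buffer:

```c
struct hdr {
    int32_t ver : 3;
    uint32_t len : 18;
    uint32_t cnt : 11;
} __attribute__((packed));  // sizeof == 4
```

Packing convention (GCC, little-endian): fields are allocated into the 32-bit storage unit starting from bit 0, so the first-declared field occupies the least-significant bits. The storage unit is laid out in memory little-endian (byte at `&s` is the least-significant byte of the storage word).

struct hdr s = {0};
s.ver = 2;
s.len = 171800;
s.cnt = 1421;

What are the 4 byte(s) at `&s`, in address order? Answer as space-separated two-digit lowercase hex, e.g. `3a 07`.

[0+:3] ver=2 & 0x7 = 0x2; word=0x00000002
[3+:18] len=171800 & 0x3ffff = 0x29f18; word=0x0014f8c2
[21+:11] cnt=1421 & 0x7ff = 0x58d; word=0xb1b4f8c2
word = 0xb1b4f8c2 → little-endian bytes:
  [0]=0xc2  [1]=0xf8  [2]=0xb4  [3]=0xb1

c2 f8 b4 b1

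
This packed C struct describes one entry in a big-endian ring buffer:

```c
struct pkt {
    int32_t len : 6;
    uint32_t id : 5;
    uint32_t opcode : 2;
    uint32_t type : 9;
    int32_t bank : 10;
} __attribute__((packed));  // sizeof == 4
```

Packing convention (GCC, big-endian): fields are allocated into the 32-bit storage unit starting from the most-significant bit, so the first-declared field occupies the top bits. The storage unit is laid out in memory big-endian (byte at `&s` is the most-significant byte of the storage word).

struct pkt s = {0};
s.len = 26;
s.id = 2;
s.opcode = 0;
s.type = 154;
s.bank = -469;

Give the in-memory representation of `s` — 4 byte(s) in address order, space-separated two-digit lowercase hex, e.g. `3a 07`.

68 42 6a 2b

len:6 = 26 → 0x1a << 26 → word 0x68000000
id:5 = 2 → 0x2 << 21 → word 0x68400000
opcode:2 = 0 → 0x0 << 19 → word 0x68400000
type:9 = 154 → 0x9a << 10 → word 0x68426800
bank:10 = -469 → 0x22b << 0 → word 0x68426a2b
word = 0x68426a2b → big-endian bytes:
  [0]=0x68  [1]=0x42  [2]=0x6a  [3]=0x2b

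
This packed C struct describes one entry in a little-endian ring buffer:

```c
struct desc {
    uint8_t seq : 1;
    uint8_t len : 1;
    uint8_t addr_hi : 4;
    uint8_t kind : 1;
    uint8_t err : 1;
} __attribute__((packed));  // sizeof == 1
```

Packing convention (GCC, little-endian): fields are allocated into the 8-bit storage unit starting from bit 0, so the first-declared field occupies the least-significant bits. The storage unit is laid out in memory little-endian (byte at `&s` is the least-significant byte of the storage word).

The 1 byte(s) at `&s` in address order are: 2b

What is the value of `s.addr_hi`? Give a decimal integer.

[0]=0x2b (little-endian) → word 0x2b
seq [0+:1] = (word>>0) & 0x1 = 1
len [1+:1] = (word>>1) & 0x1 = 1
addr_hi [2+:4] = (word>>2) & 0xf = 10  ←
kind [6+:1] = (word>>6) & 0x1 = 0
err [7+:1] = (word>>7) & 0x1 = 0

10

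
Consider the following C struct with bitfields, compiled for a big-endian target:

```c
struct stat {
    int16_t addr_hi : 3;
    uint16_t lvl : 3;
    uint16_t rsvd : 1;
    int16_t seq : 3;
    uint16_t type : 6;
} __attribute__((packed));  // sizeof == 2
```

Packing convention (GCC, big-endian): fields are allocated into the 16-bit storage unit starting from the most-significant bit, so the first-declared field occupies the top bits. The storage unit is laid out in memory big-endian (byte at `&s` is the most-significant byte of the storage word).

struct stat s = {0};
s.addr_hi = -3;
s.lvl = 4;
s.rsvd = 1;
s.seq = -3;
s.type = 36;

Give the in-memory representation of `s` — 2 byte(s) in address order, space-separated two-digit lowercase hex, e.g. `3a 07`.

b3 64

addr_hi:3 = -3 → 0x5 << 13 → word 0xa000
lvl:3 = 4 → 0x4 << 10 → word 0xb000
rsvd:1 = 1 → 0x1 << 9 → word 0xb200
seq:3 = -3 → 0x5 << 6 → word 0xb340
type:6 = 36 → 0x24 << 0 → word 0xb364
word = 0xb364 → big-endian bytes:
  [0]=0xb3  [1]=0x64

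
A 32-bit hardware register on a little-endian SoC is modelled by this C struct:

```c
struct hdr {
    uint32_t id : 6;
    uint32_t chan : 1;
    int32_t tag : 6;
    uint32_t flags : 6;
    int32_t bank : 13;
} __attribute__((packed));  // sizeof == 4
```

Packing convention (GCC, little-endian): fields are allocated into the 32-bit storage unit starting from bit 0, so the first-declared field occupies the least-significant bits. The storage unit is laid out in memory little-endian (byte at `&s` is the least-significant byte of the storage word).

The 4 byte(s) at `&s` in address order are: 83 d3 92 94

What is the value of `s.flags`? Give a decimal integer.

22

[0]=0x83 [1]=0xd3 [2]=0x92 [3]=0x94 (little-endian) → word 0x9492d383
id:6 @ bit 0 → (0x9492d383>>0)&0x3f = 0x3
chan:1 @ bit 6 → (0x9492d383>>6)&0x1 = 0x0
tag:6 @ bit 7 → (0x9492d383>>7)&0x3f = 0x27
flags:6 @ bit 13 → (0x9492d383>>13)&0x3f = 0x16  ←
bank:13 @ bit 19 → (0x9492d383>>19)&0x1fff = 0x1292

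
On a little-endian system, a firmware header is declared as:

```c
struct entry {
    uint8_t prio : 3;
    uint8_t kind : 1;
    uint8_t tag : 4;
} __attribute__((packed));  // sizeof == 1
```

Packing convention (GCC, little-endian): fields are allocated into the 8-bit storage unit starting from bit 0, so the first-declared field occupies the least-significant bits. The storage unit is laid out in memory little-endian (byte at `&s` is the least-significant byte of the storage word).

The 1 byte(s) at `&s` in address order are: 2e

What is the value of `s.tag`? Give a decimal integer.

2

[0]=0x2e (little-endian) → word 0x2e
prio [0+:3] = (word>>0) & 0x7 = 6
kind [3+:1] = (word>>3) & 0x1 = 1
tag [4+:4] = (word>>4) & 0xf = 2  ←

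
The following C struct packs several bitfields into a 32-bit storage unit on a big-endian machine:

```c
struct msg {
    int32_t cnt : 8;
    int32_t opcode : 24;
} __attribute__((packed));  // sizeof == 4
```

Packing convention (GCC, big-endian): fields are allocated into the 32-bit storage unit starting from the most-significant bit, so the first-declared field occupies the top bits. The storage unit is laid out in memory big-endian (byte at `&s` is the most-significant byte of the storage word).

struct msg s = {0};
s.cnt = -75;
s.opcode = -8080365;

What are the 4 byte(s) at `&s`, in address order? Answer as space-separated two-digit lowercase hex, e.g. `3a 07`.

cnt (8b) val=-75 bits=0xb5 at bit 24: 0xb5000000
opcode (24b) val=-8080365 bits=0x84b413 at bit 0: 0xb584b413
word = 0xb584b413 → big-endian bytes:
  [0]=0xb5  [1]=0x84  [2]=0xb4  [3]=0x13

b5 84 b4 13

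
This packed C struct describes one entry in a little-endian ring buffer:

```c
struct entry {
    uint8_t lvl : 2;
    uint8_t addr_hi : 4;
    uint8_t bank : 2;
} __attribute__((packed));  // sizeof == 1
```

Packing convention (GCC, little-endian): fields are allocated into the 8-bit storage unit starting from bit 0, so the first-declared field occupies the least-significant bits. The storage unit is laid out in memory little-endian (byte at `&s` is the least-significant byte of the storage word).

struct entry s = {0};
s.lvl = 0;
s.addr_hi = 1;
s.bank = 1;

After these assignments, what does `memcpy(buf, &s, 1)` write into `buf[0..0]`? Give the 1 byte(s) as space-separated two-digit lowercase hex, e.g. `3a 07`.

lvl (2b) val=0 bits=0x0 at bit 0: 0x00
addr_hi (4b) val=1 bits=0x1 at bit 2: 0x04
bank (2b) val=1 bits=0x1 at bit 6: 0x44
word = 0x44 → little-endian bytes:
  [0]=0x44

44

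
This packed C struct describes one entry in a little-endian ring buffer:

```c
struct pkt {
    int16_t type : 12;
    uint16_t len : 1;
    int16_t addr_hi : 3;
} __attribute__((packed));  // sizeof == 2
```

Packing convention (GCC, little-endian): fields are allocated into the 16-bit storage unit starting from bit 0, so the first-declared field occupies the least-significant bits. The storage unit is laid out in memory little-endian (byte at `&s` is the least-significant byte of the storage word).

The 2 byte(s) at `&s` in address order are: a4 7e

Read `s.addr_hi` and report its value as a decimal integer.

3

[0]=0xa4 [1]=0x7e (little-endian) → word 0x7ea4
type:12 @ bit 0 → (0x7ea4>>0)&0xfff = 0xea4
len:1 @ bit 12 → (0x7ea4>>12)&0x1 = 0x1
addr_hi:3 @ bit 13 → (0x7ea4>>13)&0x7 = 0x3  ←
addr_hi signed 3b, MSB=0: value = 3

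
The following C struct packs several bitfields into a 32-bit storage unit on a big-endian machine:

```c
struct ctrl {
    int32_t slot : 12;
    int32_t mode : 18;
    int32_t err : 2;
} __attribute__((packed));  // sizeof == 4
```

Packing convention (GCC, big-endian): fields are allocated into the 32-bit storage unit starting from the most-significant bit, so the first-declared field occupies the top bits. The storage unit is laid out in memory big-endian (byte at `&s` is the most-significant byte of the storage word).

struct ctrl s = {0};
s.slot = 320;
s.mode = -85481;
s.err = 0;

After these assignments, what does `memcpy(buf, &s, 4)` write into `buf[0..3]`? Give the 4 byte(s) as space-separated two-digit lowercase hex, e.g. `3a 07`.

14 0a c8 5c

[20+:12] slot=320 & 0xfff = 0x140; word=0x14000000
[2+:18] mode=-85481 & 0x3ffff = 0x2b217; word=0x140ac85c
[0+:2] err=0 & 0x3 = 0x0; word=0x140ac85c
word = 0x140ac85c → big-endian bytes:
  [0]=0x14  [1]=0x0a  [2]=0xc8  [3]=0x5c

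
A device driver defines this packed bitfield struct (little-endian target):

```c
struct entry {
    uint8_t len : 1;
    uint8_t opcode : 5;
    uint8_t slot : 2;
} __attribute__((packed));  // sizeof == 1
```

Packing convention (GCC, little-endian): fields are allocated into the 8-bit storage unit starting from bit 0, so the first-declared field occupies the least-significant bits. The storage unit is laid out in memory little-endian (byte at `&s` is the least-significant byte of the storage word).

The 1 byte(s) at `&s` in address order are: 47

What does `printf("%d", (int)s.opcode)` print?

3

[0]=0x47 (little-endian) → word 0x47
len:1 @ bit 0 → (0x47>>0)&0x1 = 0x1
opcode:5 @ bit 1 → (0x47>>1)&0x1f = 0x3  ←
slot:2 @ bit 6 → (0x47>>6)&0x3 = 0x1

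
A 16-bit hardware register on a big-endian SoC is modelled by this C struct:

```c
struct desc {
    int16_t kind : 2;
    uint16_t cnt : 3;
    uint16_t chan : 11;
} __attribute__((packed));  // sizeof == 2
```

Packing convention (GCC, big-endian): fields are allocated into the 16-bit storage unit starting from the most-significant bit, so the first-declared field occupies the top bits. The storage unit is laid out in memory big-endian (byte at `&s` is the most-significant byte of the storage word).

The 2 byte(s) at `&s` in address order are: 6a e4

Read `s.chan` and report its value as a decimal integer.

740

[0]=0x6a [1]=0xe4 (big-endian) → word 0x6ae4
kind:2 @ bit 14 → (0x6ae4>>14)&0x3 = 0x1
cnt:3 @ bit 11 → (0x6ae4>>11)&0x7 = 0x5
chan:11 @ bit 0 → (0x6ae4>>0)&0x7ff = 0x2e4  ←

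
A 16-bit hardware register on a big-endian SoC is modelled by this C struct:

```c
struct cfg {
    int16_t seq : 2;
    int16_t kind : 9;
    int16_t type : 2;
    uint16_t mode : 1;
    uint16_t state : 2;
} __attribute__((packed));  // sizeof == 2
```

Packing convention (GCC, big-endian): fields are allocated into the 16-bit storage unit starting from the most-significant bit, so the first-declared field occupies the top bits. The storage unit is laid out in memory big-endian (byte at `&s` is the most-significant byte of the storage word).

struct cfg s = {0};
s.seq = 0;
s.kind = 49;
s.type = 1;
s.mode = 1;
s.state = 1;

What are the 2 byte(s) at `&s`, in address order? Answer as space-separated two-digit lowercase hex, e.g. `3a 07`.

06 2d

seq (2b) val=0 bits=0x0 at bit 14: 0x0000
kind (9b) val=49 bits=0x31 at bit 5: 0x0620
type (2b) val=1 bits=0x1 at bit 3: 0x0628
mode (1b) val=1 bits=0x1 at bit 2: 0x062c
state (2b) val=1 bits=0x1 at bit 0: 0x062d
word = 0x062d → big-endian bytes:
  [0]=0x06  [1]=0x2d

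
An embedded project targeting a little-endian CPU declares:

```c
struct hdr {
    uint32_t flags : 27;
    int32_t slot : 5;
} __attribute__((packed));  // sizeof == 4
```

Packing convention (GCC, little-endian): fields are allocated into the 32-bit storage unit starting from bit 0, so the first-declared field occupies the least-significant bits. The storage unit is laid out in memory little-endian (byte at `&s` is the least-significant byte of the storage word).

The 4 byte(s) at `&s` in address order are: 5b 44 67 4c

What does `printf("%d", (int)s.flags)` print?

73876571

[0]=0x5b [1]=0x44 [2]=0x67 [3]=0x4c (little-endian) → word 0x4c67445b
flags [0+:27] = (word>>0) & 0x7ffffff = 73876571  ←
slot [27+:5] = (word>>27) & 0x1f = 9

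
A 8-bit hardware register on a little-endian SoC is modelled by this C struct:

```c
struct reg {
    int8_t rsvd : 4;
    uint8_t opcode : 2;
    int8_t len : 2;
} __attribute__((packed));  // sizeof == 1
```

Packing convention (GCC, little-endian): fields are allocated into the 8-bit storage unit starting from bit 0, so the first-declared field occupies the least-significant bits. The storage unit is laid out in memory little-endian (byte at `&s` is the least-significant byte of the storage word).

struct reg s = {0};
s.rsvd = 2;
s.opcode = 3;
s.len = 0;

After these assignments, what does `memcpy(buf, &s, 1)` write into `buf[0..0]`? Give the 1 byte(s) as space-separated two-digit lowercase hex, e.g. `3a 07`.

32

rsvd:4 = 2 → 0x2 << 0 → word 0x02
opcode:2 = 3 → 0x3 << 4 → word 0x32
len:2 = 0 → 0x0 << 6 → word 0x32
word = 0x32 → little-endian bytes:
  [0]=0x32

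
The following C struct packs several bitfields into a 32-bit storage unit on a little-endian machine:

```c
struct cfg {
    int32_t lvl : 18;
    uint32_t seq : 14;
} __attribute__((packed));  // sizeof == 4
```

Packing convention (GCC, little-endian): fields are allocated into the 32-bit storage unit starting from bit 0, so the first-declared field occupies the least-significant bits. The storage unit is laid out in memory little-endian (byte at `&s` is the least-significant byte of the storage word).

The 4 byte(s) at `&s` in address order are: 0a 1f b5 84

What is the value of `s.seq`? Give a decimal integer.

[0]=0x0a [1]=0x1f [2]=0xb5 [3]=0x84 (little-endian) → word 0x84b51f0a
lvl:18 @ bit 0 → (0x84b51f0a>>0)&0x3ffff = 0x11f0a
seq:14 @ bit 18 → (0x84b51f0a>>18)&0x3fff = 0x212d  ←

8493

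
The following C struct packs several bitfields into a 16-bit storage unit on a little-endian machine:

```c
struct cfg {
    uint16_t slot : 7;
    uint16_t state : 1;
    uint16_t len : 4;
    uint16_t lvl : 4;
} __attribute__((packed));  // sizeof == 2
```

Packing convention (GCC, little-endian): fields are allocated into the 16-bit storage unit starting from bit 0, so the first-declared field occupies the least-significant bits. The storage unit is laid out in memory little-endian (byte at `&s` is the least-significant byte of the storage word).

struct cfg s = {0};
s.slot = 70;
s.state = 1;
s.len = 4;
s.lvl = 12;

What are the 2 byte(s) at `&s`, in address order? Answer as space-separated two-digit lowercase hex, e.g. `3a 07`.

slot:7 = 70 → 0x46 << 0 → word 0x0046
state:1 = 1 → 0x1 << 7 → word 0x00c6
len:4 = 4 → 0x4 << 8 → word 0x04c6
lvl:4 = 12 → 0xc << 12 → word 0xc4c6
word = 0xc4c6 → little-endian bytes:
  [0]=0xc6  [1]=0xc4

c6 c4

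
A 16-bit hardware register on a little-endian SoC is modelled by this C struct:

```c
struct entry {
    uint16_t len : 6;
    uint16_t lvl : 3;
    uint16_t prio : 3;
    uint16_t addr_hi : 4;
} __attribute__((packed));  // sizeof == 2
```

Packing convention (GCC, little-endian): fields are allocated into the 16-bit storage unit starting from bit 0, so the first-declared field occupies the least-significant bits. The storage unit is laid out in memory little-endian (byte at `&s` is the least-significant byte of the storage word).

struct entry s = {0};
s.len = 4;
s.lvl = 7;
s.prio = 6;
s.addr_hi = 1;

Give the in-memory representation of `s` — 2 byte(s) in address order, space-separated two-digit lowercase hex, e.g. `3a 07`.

[0+:6] len=4 & 0x3f = 0x4; word=0x0004
[6+:3] lvl=7 & 0x7 = 0x7; word=0x01c4
[9+:3] prio=6 & 0x7 = 0x6; word=0x0dc4
[12+:4] addr_hi=1 & 0xf = 0x1; word=0x1dc4
word = 0x1dc4 → little-endian bytes:
  [0]=0xc4  [1]=0x1d

c4 1d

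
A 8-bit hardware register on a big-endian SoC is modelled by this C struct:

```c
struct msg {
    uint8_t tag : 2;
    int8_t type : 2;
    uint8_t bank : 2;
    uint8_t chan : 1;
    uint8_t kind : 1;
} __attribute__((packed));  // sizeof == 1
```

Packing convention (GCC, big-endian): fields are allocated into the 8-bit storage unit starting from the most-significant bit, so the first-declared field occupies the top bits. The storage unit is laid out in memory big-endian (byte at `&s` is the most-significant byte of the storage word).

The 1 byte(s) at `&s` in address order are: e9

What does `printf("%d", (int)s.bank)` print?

[0]=0xe9 (big-endian) → word 0xe9
tag [6+:2] = (word>>6) & 0x3 = 3
type [4+:2] = (word>>4) & 0x3 = 2
bank [2+:2] = (word>>2) & 0x3 = 2  ←
chan [1+:1] = (word>>1) & 0x1 = 0
kind [0+:1] = (word>>0) & 0x1 = 1

2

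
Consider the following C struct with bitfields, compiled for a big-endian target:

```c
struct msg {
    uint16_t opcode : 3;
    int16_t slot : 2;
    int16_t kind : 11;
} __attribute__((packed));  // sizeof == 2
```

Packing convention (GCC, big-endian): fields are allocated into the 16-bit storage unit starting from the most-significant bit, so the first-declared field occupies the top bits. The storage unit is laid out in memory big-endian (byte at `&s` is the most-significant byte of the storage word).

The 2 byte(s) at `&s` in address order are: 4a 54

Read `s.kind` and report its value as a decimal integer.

596

[0]=0x4a [1]=0x54 (big-endian) → word 0x4a54
opcode:3 @ bit 13 → (0x4a54>>13)&0x7 = 0x2
slot:2 @ bit 11 → (0x4a54>>11)&0x3 = 0x1
kind:11 @ bit 0 → (0x4a54>>0)&0x7ff = 0x254  ←
kind signed 11b, MSB=0: value = 596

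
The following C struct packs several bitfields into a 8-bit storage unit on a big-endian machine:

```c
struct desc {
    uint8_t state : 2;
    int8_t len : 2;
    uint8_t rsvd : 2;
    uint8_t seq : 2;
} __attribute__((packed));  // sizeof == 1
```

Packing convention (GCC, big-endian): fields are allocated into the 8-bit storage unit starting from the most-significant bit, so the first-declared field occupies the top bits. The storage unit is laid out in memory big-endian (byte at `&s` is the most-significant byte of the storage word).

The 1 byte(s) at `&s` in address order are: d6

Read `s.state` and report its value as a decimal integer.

[0]=0xd6 (big-endian) → word 0xd6
state [6+:2] = (word>>6) & 0x3 = 3  ←
len [4+:2] = (word>>4) & 0x3 = 1
rsvd [2+:2] = (word>>2) & 0x3 = 1
seq [0+:2] = (word>>0) & 0x3 = 2

3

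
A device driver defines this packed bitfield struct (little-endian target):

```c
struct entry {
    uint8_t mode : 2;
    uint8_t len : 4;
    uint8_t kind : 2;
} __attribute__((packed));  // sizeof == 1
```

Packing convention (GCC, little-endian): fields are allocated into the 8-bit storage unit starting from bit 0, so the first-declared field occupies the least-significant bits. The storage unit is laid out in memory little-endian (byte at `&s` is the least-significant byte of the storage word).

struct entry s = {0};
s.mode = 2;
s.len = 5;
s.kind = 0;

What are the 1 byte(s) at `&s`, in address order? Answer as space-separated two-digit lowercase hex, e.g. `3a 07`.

16

mode (2b) val=2 bits=0x2 at bit 0: 0x02
len (4b) val=5 bits=0x5 at bit 2: 0x16
kind (2b) val=0 bits=0x0 at bit 6: 0x16
word = 0x16 → little-endian bytes:
  [0]=0x16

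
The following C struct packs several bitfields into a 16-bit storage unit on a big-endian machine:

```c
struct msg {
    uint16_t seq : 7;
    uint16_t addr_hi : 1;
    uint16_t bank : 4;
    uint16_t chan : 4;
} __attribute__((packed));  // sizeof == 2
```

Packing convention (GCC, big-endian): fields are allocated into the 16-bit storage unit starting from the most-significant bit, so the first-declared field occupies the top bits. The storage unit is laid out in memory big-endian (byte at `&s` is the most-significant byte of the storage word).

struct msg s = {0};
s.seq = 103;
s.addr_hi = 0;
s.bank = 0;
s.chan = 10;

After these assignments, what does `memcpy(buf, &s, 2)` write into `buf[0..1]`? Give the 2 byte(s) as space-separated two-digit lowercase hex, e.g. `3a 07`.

ce 0a

seq:7 = 103 → 0x67 << 9 → word 0xce00
addr_hi:1 = 0 → 0x0 << 8 → word 0xce00
bank:4 = 0 → 0x0 << 4 → word 0xce00
chan:4 = 10 → 0xa << 0 → word 0xce0a
word = 0xce0a → big-endian bytes:
  [0]=0xce  [1]=0x0a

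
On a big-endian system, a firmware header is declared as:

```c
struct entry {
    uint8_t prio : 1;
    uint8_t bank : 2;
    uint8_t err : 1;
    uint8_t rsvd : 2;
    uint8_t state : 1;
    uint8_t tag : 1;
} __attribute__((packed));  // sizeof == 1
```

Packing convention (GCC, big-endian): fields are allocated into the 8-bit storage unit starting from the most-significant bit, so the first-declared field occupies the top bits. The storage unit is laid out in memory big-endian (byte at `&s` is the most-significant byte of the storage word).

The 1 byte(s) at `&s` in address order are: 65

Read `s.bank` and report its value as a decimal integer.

[0]=0x65 (big-endian) → word 0x65
prio [7+:1] = (word>>7) & 0x1 = 0
bank [5+:2] = (word>>5) & 0x3 = 3  ←
err [4+:1] = (word>>4) & 0x1 = 0
rsvd [2+:2] = (word>>2) & 0x3 = 1
state [1+:1] = (word>>1) & 0x1 = 0
tag [0+:1] = (word>>0) & 0x1 = 1

3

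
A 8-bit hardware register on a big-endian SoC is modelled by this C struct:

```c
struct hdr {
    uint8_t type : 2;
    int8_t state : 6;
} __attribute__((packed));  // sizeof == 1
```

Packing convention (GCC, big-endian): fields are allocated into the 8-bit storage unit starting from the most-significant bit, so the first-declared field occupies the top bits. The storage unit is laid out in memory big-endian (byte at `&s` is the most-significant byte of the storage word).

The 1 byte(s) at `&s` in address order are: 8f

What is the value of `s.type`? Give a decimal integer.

2

[0]=0x8f (big-endian) → word 0x8f
type [6+:2] = (word>>6) & 0x3 = 2  ←
state [0+:6] = (word>>0) & 0x3f = 15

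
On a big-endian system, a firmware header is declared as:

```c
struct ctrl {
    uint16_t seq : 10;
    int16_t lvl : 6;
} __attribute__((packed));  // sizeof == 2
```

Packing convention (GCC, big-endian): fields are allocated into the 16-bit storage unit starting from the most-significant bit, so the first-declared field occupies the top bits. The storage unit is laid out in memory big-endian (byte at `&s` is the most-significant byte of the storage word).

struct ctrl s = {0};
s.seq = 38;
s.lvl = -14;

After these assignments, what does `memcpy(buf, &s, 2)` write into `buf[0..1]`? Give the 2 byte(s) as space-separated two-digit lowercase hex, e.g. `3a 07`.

[6+:10] seq=38 & 0x3ff = 0x26; word=0x0980
[0+:6] lvl=-14 & 0x3f = 0x32; word=0x09b2
word = 0x09b2 → big-endian bytes:
  [0]=0x09  [1]=0xb2

09 b2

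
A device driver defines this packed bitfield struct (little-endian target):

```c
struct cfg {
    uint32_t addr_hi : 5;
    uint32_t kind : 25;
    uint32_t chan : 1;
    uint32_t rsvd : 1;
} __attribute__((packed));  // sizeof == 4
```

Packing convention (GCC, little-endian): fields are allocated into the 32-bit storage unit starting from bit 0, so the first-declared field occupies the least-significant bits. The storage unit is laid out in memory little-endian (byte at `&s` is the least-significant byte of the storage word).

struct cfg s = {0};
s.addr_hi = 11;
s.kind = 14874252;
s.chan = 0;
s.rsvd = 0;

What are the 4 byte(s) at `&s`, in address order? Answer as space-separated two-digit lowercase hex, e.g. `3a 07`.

[0+:5] addr_hi=11 & 0x1f = 0xb; word=0x0000000b
[5+:25] kind=14874252 & 0x1ffffff = 0xe2f68c; word=0x1c5ed18b
[30+:1] chan=0 & 0x1 = 0x0; word=0x1c5ed18b
[31+:1] rsvd=0 & 0x1 = 0x0; word=0x1c5ed18b
word = 0x1c5ed18b → little-endian bytes:
  [0]=0x8b  [1]=0xd1  [2]=0x5e  [3]=0x1c

8b d1 5e 1c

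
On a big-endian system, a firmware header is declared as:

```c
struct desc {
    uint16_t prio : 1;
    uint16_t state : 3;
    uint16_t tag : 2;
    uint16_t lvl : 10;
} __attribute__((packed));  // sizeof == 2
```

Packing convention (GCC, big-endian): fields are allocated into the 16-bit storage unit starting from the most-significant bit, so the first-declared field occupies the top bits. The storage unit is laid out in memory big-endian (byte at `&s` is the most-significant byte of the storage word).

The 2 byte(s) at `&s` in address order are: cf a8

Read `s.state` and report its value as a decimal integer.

[0]=0xcf [1]=0xa8 (big-endian) → word 0xcfa8
prio [15+:1] = (word>>15) & 0x1 = 1
state [12+:3] = (word>>12) & 0x7 = 4  ←
tag [10+:2] = (word>>10) & 0x3 = 3
lvl [0+:10] = (word>>0) & 0x3ff = 936

4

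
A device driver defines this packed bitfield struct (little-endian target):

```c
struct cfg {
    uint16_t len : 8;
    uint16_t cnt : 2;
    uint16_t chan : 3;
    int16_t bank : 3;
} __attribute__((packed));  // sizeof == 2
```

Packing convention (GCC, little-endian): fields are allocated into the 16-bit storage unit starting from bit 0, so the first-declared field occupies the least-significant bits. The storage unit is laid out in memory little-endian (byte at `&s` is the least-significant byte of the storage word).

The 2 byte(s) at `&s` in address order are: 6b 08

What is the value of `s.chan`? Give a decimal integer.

[0]=0x6b [1]=0x08 (little-endian) → word 0x086b
len [0+:8] = (word>>0) & 0xff = 107
cnt [8+:2] = (word>>8) & 0x3 = 0
chan [10+:3] = (word>>10) & 0x7 = 2  ←
bank [13+:3] = (word>>13) & 0x7 = 0

2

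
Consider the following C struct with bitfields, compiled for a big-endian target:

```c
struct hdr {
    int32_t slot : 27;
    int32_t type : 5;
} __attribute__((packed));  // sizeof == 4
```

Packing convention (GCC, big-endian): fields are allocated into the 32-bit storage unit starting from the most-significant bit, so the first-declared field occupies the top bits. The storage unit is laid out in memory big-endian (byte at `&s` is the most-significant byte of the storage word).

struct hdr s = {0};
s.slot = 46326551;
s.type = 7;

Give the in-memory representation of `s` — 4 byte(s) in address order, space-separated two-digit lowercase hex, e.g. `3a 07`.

[5+:27] slot=46326551 & 0x7ffffff = 0x2c2e317; word=0x585c62e0
[0+:5] type=7 & 0x1f = 0x7; word=0x585c62e7
word = 0x585c62e7 → big-endian bytes:
  [0]=0x58  [1]=0x5c  [2]=0x62  [3]=0xe7

58 5c 62 e7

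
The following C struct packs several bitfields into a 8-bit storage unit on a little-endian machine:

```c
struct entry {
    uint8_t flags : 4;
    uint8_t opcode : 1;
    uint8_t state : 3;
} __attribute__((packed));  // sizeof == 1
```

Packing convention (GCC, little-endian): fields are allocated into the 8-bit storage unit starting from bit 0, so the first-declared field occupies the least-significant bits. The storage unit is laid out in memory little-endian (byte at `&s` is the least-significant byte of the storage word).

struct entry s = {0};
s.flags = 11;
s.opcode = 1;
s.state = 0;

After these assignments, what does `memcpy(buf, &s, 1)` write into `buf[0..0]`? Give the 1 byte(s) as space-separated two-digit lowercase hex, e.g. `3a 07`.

flags (4b) val=11 bits=0xb at bit 0: 0x0b
opcode (1b) val=1 bits=0x1 at bit 4: 0x1b
state (3b) val=0 bits=0x0 at bit 5: 0x1b
word = 0x1b → little-endian bytes:
  [0]=0x1b

1b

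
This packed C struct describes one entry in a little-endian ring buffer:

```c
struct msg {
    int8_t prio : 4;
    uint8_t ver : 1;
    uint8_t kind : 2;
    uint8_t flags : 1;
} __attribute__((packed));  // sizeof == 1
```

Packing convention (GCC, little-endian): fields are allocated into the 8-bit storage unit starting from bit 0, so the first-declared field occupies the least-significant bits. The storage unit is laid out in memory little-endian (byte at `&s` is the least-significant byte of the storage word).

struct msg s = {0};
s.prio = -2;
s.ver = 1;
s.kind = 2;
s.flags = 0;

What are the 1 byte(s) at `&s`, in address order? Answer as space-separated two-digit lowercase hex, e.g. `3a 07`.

prio (4b) val=-2 bits=0xe at bit 0: 0x0e
ver (1b) val=1 bits=0x1 at bit 4: 0x1e
kind (2b) val=2 bits=0x2 at bit 5: 0x5e
flags (1b) val=0 bits=0x0 at bit 7: 0x5e
word = 0x5e → little-endian bytes:
  [0]=0x5e

5e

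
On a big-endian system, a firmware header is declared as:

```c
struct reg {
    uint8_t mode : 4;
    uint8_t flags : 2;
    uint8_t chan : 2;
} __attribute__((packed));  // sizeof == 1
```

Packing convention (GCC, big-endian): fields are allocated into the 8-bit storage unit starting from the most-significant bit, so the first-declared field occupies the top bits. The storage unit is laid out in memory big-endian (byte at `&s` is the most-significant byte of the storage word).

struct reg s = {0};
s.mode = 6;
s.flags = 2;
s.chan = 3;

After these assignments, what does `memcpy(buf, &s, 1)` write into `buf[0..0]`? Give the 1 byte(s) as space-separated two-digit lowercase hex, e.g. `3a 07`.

6b

[4+:4] mode=6 & 0xf = 0x6; word=0x60
[2+:2] flags=2 & 0x3 = 0x2; word=0x68
[0+:2] chan=3 & 0x3 = 0x3; word=0x6b
word = 0x6b → big-endian bytes:
  [0]=0x6b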